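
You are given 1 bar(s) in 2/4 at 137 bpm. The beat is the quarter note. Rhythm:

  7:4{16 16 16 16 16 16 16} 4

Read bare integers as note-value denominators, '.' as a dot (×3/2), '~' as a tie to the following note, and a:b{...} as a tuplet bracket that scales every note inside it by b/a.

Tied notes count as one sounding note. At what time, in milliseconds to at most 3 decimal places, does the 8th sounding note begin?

note 8 onset = 1b = 437.956ms

1. 0.0ms @ 0 + 62.565ms (1/7)
2. 62.565ms @ 1/7 + 62.565ms (1/7)
3. 125.13ms @ 2/7 + 62.565ms (1/7)
4. 187.696ms @ 3/7 + 62.565ms (1/7)
5. 250.261ms @ 4/7 + 62.565ms (1/7)
6. 312.826ms @ 5/7 + 62.565ms (1/7)
7. 375.391ms @ 6/7 + 62.565ms (1/7)
8. 437.956ms @ 1 + 437.956ms (1)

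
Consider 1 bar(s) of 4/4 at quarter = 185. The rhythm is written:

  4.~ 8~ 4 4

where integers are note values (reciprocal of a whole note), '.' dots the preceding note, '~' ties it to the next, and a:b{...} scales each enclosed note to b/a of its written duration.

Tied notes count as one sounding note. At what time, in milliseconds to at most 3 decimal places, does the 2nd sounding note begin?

note 2 onset = 3b = 972.973ms

1. 0.0ms @ 0 + 972.973ms (3)
2. 972.973ms @ 3 + 324.324ms (1)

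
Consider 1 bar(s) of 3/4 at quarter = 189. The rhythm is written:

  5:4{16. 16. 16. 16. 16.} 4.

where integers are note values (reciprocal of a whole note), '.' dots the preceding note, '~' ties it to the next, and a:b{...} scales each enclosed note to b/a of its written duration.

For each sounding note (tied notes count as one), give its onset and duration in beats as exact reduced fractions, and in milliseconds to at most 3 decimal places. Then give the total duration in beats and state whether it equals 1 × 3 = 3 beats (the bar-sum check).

1) 0.0ms=0b +95.238ms=3/10b
2) 95.238ms=3/10b +95.238ms=3/10b
3) 190.476ms=3/5b +95.238ms=3/10b
4) 285.714ms=9/10b +95.238ms=3/10b
5) 380.952ms=6/5b +95.238ms=3/10b
6) 476.19ms=3/2b +476.19ms=3/2b
Σ=3b of 3 (189bpm 3/4) — PASS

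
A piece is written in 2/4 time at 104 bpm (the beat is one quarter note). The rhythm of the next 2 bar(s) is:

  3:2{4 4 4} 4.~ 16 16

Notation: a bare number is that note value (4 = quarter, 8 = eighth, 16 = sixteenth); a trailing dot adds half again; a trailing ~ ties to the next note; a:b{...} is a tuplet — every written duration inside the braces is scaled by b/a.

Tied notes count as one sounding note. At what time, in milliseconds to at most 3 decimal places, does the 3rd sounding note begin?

note 3 onset = 4/3b = 769.231ms

1. 0.0ms @ 0 + 384.615ms (2/3)
2. 384.615ms @ 2/3 + 384.615ms (2/3)
3. 769.231ms @ 4/3 + 384.615ms (2/3)
4. 1153.846ms @ 2 + 1009.615ms (7/4)
5. 2163.462ms @ 15/4 + 144.231ms (1/4)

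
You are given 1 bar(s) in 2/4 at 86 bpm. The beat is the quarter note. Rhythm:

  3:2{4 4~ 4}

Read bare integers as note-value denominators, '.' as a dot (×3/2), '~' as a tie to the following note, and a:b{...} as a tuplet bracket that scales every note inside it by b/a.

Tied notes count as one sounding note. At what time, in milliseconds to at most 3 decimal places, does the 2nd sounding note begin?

note 2 onset = 2/3b = 465.116ms

1. 0.0ms @ 0 + 465.116ms (2/3)
2. 465.116ms @ 2/3 + 930.233ms (4/3)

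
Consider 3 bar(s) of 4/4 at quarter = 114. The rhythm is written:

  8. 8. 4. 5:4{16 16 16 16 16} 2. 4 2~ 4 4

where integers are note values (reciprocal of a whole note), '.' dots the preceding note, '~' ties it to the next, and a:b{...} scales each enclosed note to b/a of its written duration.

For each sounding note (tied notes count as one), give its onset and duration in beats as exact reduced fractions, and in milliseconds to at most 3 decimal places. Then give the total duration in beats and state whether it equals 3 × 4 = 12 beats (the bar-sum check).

1) 0.0ms=0b +394.737ms=3/4b
2) 394.737ms=3/4b +394.737ms=3/4b
3) 789.474ms=3/2b +789.474ms=3/2b
4) 1578.947ms=3b +105.263ms=1/5b
5) 1684.211ms=16/5b +105.263ms=1/5b
6) 1789.474ms=17/5b +105.263ms=1/5b
7) 1894.737ms=18/5b +105.263ms=1/5b
8) 2000.0ms=19/5b +105.263ms=1/5b
9) 2105.263ms=4b +1578.947ms=3b
10) 3684.211ms=7b +526.316ms=1b
11) 4210.526ms=8b +1578.947ms=3b
12) 5789.474ms=11b +526.316ms=1b
Σ=12b of 12 (114bpm 4/4) — PASS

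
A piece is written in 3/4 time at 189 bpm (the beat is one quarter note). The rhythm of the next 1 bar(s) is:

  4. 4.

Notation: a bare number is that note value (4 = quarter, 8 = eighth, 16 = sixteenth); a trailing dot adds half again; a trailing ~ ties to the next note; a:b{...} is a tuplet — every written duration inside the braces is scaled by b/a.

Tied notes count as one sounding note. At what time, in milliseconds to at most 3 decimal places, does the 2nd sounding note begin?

note 2 onset = 3/2b = 476.19ms

1. 0.0ms @ 0 + 476.19ms (3/2)
2. 476.19ms @ 3/2 + 476.19ms (3/2)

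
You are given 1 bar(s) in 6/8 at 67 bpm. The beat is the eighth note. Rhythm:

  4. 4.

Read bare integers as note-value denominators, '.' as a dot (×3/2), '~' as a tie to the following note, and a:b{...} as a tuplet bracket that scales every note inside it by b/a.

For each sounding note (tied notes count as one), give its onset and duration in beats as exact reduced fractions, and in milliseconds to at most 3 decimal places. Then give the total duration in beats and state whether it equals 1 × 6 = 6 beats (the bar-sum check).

1) 0.0ms=0b +2686.567ms=3b
2) 2686.567ms=3b +2686.567ms=3b
Σ=6b of 6 (67bpm 6/8) — PASS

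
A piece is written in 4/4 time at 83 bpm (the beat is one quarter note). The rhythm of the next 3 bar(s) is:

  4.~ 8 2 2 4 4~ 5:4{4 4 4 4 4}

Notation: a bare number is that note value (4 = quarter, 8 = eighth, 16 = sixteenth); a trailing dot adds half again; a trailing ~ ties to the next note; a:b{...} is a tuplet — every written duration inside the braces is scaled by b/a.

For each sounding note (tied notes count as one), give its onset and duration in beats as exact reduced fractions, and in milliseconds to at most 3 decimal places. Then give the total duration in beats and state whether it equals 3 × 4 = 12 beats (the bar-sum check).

1) 0.0ms=0b +1445.783ms=2b
2) 1445.783ms=2b +1445.783ms=2b
3) 2891.566ms=4b +1445.783ms=2b
4) 4337.349ms=6b +722.892ms=1b
5) 5060.241ms=7b +1301.205ms=9/5b
6) 6361.446ms=44/5b +578.313ms=4/5b
7) 6939.759ms=48/5b +578.313ms=4/5b
8) 7518.072ms=52/5b +578.313ms=4/5b
9) 8096.386ms=56/5b +578.313ms=4/5b
Σ=12b of 12 (83bpm 4/4) — PASS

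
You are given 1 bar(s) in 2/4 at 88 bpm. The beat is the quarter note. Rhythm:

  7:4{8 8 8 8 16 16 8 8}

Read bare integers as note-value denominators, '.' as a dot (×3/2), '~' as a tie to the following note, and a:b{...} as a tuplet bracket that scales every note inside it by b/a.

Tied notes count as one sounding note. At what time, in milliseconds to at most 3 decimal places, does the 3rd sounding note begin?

1. 0.0ms @ 0 + 194.805ms (2/7)
2. 194.805ms @ 2/7 + 194.805ms (2/7)
3. 389.61ms @ 4/7 + 194.805ms (2/7)
4. 584.416ms @ 6/7 + 194.805ms (2/7)
5. 779.221ms @ 8/7 + 97.403ms (1/7)
6. 876.623ms @ 9/7 + 97.403ms (1/7)
7. 974.026ms @ 10/7 + 194.805ms (2/7)
8. 1168.831ms @ 12/7 + 194.805ms (2/7)

note 3 onset = 4/7b = 389.61ms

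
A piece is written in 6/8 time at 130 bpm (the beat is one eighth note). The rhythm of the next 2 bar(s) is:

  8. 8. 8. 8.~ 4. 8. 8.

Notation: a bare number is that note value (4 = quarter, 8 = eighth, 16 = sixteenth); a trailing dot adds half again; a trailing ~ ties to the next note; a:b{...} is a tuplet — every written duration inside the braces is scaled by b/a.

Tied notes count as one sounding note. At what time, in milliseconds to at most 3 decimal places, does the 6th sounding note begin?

1. 0.0ms @ 0 + 692.308ms (3/2)
2. 692.308ms @ 3/2 + 692.308ms (3/2)
3. 1384.615ms @ 3 + 692.308ms (3/2)
4. 2076.923ms @ 9/2 + 2076.923ms (9/2)
5. 4153.846ms @ 9 + 692.308ms (3/2)
6. 4846.154ms @ 21/2 + 692.308ms (3/2)

note 6 onset = 21/2b = 4846.154ms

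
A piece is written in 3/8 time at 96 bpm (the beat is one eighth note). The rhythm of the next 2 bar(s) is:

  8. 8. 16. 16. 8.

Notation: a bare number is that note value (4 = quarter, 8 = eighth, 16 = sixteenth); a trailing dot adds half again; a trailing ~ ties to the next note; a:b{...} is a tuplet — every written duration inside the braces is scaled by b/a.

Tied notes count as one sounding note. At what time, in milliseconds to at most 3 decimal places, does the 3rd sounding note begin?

note 3 onset = 3b = 1875.0ms

1. 0.0ms @ 0 + 937.5ms (3/2)
2. 937.5ms @ 3/2 + 937.5ms (3/2)
3. 1875.0ms @ 3 + 468.75ms (3/4)
4. 2343.75ms @ 15/4 + 468.75ms (3/4)
5. 2812.5ms @ 9/2 + 937.5ms (3/2)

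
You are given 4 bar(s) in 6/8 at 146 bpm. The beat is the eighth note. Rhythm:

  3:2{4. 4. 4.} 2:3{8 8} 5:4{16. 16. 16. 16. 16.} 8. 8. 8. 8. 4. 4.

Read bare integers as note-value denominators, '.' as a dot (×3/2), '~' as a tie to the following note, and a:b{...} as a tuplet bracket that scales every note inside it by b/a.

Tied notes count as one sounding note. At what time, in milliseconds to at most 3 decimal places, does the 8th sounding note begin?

note 8 onset = 51/5b = 4191.781ms

1. 0.0ms @ 0 + 821.918ms (2)
2. 821.918ms @ 2 + 821.918ms (2)
3. 1643.836ms @ 4 + 821.918ms (2)
4. 2465.753ms @ 6 + 616.438ms (3/2)
5. 3082.192ms @ 15/2 + 616.438ms (3/2)
6. 3698.63ms @ 9 + 246.575ms (3/5)
7. 3945.205ms @ 48/5 + 246.575ms (3/5)
8. 4191.781ms @ 51/5 + 246.575ms (3/5)
9. 4438.356ms @ 54/5 + 246.575ms (3/5)
10. 4684.932ms @ 57/5 + 246.575ms (3/5)
11. 4931.507ms @ 12 + 616.438ms (3/2)
12. 5547.945ms @ 27/2 + 616.438ms (3/2)
13. 6164.384ms @ 15 + 616.438ms (3/2)
14. 6780.822ms @ 33/2 + 616.438ms (3/2)
15. 7397.26ms @ 18 + 1232.877ms (3)
16. 8630.137ms @ 21 + 1232.877ms (3)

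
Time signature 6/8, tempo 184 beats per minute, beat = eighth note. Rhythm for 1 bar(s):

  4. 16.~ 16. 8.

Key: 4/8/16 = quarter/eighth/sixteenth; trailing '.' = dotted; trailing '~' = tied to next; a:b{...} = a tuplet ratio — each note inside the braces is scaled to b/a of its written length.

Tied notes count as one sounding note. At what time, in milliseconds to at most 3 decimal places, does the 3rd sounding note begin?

1. 0.0ms @ 0 + 978.261ms (3)
2. 978.261ms @ 3 + 489.13ms (3/2)
3. 1467.391ms @ 9/2 + 489.13ms (3/2)

note 3 onset = 9/2b = 1467.391ms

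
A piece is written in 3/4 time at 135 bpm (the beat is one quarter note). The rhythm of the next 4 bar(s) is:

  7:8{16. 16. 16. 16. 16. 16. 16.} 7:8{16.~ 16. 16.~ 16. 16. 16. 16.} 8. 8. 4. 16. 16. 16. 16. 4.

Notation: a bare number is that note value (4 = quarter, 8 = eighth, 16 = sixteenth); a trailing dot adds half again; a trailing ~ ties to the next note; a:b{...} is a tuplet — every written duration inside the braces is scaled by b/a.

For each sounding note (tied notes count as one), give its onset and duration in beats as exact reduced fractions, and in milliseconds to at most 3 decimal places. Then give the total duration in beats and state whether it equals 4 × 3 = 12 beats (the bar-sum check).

1) 0.0ms=0b +190.476ms=3/7b
2) 190.476ms=3/7b +190.476ms=3/7b
3) 380.952ms=6/7b +190.476ms=3/7b
4) 571.429ms=9/7b +190.476ms=3/7b
5) 761.905ms=12/7b +190.476ms=3/7b
6) 952.381ms=15/7b +190.476ms=3/7b
7) 1142.857ms=18/7b +190.476ms=3/7b
8) 1333.333ms=3b +380.952ms=6/7b
9) 1714.286ms=27/7b +380.952ms=6/7b
10) 2095.238ms=33/7b +190.476ms=3/7b
11) 2285.714ms=36/7b +190.476ms=3/7b
12) 2476.19ms=39/7b +190.476ms=3/7b
13) 2666.667ms=6b +333.333ms=3/4b
14) 3000.0ms=27/4b +333.333ms=3/4b
15) 3333.333ms=15/2b +666.667ms=3/2b
16) 4000.0ms=9b +166.667ms=3/8b
17) 4166.667ms=75/8b +166.667ms=3/8b
18) 4333.333ms=39/4b +166.667ms=3/8b
19) 4500.0ms=81/8b +166.667ms=3/8b
20) 4666.667ms=21/2b +666.667ms=3/2b
Σ=12b of 12 (135bpm 3/4) — PASS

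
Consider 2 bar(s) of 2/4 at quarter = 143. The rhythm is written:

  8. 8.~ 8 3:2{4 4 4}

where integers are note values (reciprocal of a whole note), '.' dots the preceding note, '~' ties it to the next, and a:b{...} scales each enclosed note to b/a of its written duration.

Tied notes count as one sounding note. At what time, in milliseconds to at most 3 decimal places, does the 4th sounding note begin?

1. 0.0ms @ 0 + 314.685ms (3/4)
2. 314.685ms @ 3/4 + 524.476ms (5/4)
3. 839.161ms @ 2 + 279.72ms (2/3)
4. 1118.881ms @ 8/3 + 279.72ms (2/3)
5. 1398.601ms @ 10/3 + 279.72ms (2/3)

note 4 onset = 8/3b = 1118.881ms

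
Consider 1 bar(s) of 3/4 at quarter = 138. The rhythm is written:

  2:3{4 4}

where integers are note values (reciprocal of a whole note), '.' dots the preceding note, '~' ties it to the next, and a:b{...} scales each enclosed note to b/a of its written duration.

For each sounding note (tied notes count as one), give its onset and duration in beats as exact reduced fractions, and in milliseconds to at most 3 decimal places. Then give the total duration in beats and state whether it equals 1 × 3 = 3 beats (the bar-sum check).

1) 0.0ms=0b +652.174ms=3/2b
2) 652.174ms=3/2b +652.174ms=3/2b
Σ=3b of 3 (138bpm 3/4) — PASS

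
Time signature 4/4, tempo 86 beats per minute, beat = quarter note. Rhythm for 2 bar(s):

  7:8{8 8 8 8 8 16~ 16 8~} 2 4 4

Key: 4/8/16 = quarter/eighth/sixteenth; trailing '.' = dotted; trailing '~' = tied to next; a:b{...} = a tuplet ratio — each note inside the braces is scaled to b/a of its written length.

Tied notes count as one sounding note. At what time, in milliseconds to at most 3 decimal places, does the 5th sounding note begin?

note 5 onset = 16/7b = 1594.684ms

1. 0.0ms @ 0 + 398.671ms (4/7)
2. 398.671ms @ 4/7 + 398.671ms (4/7)
3. 797.342ms @ 8/7 + 398.671ms (4/7)
4. 1196.013ms @ 12/7 + 398.671ms (4/7)
5. 1594.684ms @ 16/7 + 398.671ms (4/7)
6. 1993.355ms @ 20/7 + 398.671ms (4/7)
7. 2392.027ms @ 24/7 + 1794.02ms (18/7)
8. 4186.047ms @ 6 + 697.674ms (1)
9. 4883.721ms @ 7 + 697.674ms (1)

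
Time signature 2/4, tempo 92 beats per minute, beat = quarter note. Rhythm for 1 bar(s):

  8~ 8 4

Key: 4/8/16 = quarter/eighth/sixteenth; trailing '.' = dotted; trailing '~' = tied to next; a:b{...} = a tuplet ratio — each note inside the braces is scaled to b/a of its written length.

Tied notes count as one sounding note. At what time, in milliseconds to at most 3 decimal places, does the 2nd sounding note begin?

1. 0.0ms @ 0 + 652.174ms (1)
2. 652.174ms @ 1 + 652.174ms (1)

note 2 onset = 1b = 652.174ms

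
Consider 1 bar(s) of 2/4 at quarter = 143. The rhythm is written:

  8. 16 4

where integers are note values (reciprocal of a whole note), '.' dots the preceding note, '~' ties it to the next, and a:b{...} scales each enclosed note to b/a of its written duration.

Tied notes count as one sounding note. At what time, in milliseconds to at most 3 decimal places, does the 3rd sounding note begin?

note 3 onset = 1b = 419.58ms

1. 0.0ms @ 0 + 314.685ms (3/4)
2. 314.685ms @ 3/4 + 104.895ms (1/4)
3. 419.58ms @ 1 + 419.58ms (1)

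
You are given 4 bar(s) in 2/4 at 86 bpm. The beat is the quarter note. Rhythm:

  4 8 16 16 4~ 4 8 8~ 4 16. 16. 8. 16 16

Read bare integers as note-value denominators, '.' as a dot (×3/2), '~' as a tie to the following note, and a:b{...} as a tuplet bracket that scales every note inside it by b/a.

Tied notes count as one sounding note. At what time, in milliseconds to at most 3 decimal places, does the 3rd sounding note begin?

1. 0.0ms @ 0 + 697.674ms (1)
2. 697.674ms @ 1 + 348.837ms (1/2)
3. 1046.512ms @ 3/2 + 174.419ms (1/4)
4. 1220.93ms @ 7/4 + 174.419ms (1/4)
5. 1395.349ms @ 2 + 1395.349ms (2)
6. 2790.698ms @ 4 + 348.837ms (1/2)
7. 3139.535ms @ 9/2 + 1046.512ms (3/2)
8. 4186.047ms @ 6 + 261.628ms (3/8)
9. 4447.674ms @ 51/8 + 261.628ms (3/8)
10. 4709.302ms @ 27/4 + 523.256ms (3/4)
11. 5232.558ms @ 15/2 + 174.419ms (1/4)
12. 5406.977ms @ 31/4 + 174.419ms (1/4)

note 3 onset = 3/2b = 1046.512ms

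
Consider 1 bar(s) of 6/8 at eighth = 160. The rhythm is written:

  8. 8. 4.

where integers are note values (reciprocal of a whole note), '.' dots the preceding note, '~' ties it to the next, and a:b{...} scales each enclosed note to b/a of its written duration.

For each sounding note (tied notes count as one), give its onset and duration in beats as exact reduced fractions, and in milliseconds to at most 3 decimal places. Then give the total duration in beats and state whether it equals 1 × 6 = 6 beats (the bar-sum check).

1) 0.0ms=0b +562.5ms=3/2b
2) 562.5ms=3/2b +562.5ms=3/2b
3) 1125.0ms=3b +1125.0ms=3b
Σ=6b of 6 (160bpm 6/8) — PASS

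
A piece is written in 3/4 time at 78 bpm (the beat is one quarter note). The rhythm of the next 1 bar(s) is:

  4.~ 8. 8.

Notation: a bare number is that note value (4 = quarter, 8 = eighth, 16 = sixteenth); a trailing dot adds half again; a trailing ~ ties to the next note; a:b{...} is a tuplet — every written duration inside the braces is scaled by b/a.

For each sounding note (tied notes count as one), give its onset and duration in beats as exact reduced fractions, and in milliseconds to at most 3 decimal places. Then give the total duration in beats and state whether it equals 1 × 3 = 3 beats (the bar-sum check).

1) 0.0ms=0b +1730.769ms=9/4b
2) 1730.769ms=9/4b +576.923ms=3/4b
Σ=3b of 3 (78bpm 3/4) — PASS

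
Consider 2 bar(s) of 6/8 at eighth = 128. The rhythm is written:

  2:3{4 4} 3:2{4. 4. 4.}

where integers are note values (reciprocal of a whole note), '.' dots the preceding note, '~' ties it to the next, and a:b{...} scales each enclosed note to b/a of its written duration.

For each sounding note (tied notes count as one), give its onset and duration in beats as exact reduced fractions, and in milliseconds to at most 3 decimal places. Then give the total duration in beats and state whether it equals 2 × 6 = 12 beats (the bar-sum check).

1) 0.0ms=0b +1406.25ms=3b
2) 1406.25ms=3b +1406.25ms=3b
3) 2812.5ms=6b +937.5ms=2b
4) 3750.0ms=8b +937.5ms=2b
5) 4687.5ms=10b +937.5ms=2b
Σ=12b of 12 (128bpm 6/8) — PASS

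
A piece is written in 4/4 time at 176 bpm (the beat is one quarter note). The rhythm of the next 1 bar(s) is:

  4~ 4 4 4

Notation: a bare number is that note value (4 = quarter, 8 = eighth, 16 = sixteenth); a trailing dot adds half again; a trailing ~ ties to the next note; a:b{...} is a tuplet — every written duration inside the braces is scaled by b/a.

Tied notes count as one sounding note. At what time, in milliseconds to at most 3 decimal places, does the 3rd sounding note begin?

1. 0.0ms @ 0 + 681.818ms (2)
2. 681.818ms @ 2 + 340.909ms (1)
3. 1022.727ms @ 3 + 340.909ms (1)

note 3 onset = 3b = 1022.727ms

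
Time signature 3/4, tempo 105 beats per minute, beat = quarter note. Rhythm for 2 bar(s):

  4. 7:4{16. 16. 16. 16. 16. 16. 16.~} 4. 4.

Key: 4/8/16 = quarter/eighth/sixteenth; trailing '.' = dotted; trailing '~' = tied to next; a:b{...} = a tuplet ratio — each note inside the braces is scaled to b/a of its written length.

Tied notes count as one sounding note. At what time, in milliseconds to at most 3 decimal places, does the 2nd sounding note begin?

note 2 onset = 3/2b = 857.143ms

1. 0.0ms @ 0 + 857.143ms (3/2)
2. 857.143ms @ 3/2 + 122.449ms (3/14)
3. 979.592ms @ 12/7 + 122.449ms (3/14)
4. 1102.041ms @ 27/14 + 122.449ms (3/14)
5. 1224.49ms @ 15/7 + 122.449ms (3/14)
6. 1346.939ms @ 33/14 + 122.449ms (3/14)
7. 1469.388ms @ 18/7 + 122.449ms (3/14)
8. 1591.837ms @ 39/14 + 979.592ms (12/7)
9. 2571.429ms @ 9/2 + 857.143ms (3/2)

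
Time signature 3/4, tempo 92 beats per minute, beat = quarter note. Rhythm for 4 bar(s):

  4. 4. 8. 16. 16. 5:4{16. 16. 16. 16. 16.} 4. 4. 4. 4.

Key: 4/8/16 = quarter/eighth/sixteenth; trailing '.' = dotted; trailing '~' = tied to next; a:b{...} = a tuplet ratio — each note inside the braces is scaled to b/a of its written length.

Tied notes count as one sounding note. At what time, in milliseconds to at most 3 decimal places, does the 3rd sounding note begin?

1. 0.0ms @ 0 + 978.261ms (3/2)
2. 978.261ms @ 3/2 + 978.261ms (3/2)
3. 1956.522ms @ 3 + 489.13ms (3/4)
4. 2445.652ms @ 15/4 + 244.565ms (3/8)
5. 2690.217ms @ 33/8 + 244.565ms (3/8)
6. 2934.783ms @ 9/2 + 195.652ms (3/10)
7. 3130.435ms @ 24/5 + 195.652ms (3/10)
8. 3326.087ms @ 51/10 + 195.652ms (3/10)
9. 3521.739ms @ 27/5 + 195.652ms (3/10)
10. 3717.391ms @ 57/10 + 195.652ms (3/10)
11. 3913.043ms @ 6 + 978.261ms (3/2)
12. 4891.304ms @ 15/2 + 978.261ms (3/2)
13. 5869.565ms @ 9 + 978.261ms (3/2)
14. 6847.826ms @ 21/2 + 978.261ms (3/2)

note 3 onset = 3b = 1956.522ms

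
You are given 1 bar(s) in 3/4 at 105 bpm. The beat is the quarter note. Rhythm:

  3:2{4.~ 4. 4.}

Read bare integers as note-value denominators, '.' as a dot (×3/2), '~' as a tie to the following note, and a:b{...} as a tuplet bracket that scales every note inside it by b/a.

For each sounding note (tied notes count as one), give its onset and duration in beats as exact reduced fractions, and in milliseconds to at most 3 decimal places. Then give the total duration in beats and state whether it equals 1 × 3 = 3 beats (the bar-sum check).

1) 0.0ms=0b +1142.857ms=2b
2) 1142.857ms=2b +571.429ms=1b
Σ=3b of 3 (105bpm 3/4) — PASS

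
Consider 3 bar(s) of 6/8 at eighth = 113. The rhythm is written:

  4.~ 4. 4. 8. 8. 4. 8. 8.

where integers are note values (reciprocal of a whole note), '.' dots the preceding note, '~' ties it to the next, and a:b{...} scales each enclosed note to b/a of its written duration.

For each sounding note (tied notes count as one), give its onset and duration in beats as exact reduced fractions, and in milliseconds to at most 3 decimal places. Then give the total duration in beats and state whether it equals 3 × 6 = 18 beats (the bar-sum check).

1) 0.0ms=0b +3185.841ms=6b
2) 3185.841ms=6b +1592.92ms=3b
3) 4778.761ms=9b +796.46ms=3/2b
4) 5575.221ms=21/2b +796.46ms=3/2b
5) 6371.681ms=12b +1592.92ms=3b
6) 7964.602ms=15b +796.46ms=3/2b
7) 8761.062ms=33/2b +796.46ms=3/2b
Σ=18b of 18 (113bpm 6/8) — PASS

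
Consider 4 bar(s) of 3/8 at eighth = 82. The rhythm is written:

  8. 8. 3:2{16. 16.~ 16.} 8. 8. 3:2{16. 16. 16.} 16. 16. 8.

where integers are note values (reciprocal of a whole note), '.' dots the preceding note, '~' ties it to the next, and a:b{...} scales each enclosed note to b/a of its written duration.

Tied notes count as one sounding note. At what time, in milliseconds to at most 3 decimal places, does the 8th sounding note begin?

1. 0.0ms @ 0 + 1097.561ms (3/2)
2. 1097.561ms @ 3/2 + 1097.561ms (3/2)
3. 2195.122ms @ 3 + 365.854ms (1/2)
4. 2560.976ms @ 7/2 + 731.707ms (1)
5. 3292.683ms @ 9/2 + 1097.561ms (3/2)
6. 4390.244ms @ 6 + 1097.561ms (3/2)
7. 5487.805ms @ 15/2 + 365.854ms (1/2)
8. 5853.659ms @ 8 + 365.854ms (1/2)
9. 6219.512ms @ 17/2 + 365.854ms (1/2)
10. 6585.366ms @ 9 + 548.78ms (3/4)
11. 7134.146ms @ 39/4 + 548.78ms (3/4)
12. 7682.927ms @ 21/2 + 1097.561ms (3/2)

note 8 onset = 8b = 5853.659ms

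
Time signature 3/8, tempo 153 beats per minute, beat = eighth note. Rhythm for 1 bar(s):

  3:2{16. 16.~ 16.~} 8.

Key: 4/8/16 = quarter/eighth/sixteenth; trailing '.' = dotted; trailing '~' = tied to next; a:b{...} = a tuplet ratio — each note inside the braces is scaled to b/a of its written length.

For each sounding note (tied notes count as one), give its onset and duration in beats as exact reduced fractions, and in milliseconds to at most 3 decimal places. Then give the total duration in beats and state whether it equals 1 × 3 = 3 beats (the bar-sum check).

1) 0.0ms=0b +196.078ms=1/2b
2) 196.078ms=1/2b +980.392ms=5/2b
Σ=3b of 3 (153bpm 3/8) — PASS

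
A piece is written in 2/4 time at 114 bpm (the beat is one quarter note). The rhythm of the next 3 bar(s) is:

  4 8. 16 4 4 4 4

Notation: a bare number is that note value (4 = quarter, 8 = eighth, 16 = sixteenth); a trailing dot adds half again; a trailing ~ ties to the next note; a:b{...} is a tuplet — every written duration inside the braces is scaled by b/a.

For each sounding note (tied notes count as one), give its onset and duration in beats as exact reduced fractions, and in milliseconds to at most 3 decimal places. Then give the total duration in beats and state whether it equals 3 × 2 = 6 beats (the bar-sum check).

1) 0.0ms=0b +526.316ms=1b
2) 526.316ms=1b +394.737ms=3/4b
3) 921.053ms=7/4b +131.579ms=1/4b
4) 1052.632ms=2b +526.316ms=1b
5) 1578.947ms=3b +526.316ms=1b
6) 2105.263ms=4b +526.316ms=1b
7) 2631.579ms=5b +526.316ms=1b
Σ=6b of 6 (114bpm 2/4) — PASS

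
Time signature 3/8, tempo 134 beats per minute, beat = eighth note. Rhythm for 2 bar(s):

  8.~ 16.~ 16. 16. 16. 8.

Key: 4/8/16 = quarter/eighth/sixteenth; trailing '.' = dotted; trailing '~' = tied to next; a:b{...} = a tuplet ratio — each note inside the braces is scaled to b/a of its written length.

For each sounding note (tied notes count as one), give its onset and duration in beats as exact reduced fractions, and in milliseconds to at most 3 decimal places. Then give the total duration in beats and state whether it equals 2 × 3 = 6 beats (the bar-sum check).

1) 0.0ms=0b +1343.284ms=3b
2) 1343.284ms=3b +335.821ms=3/4b
3) 1679.104ms=15/4b +335.821ms=3/4b
4) 2014.925ms=9/2b +671.642ms=3/2b
Σ=6b of 6 (134bpm 3/8) — PASS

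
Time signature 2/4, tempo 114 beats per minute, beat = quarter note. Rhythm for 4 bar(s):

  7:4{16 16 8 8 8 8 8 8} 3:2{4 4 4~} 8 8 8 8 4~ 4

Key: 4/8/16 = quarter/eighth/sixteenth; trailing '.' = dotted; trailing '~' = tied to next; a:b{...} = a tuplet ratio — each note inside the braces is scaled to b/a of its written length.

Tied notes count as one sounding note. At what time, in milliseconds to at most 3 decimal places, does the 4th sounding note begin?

1. 0.0ms @ 0 + 75.188ms (1/7)
2. 75.188ms @ 1/7 + 75.188ms (1/7)
3. 150.376ms @ 2/7 + 150.376ms (2/7)
4. 300.752ms @ 4/7 + 150.376ms (2/7)
5. 451.128ms @ 6/7 + 150.376ms (2/7)
6. 601.504ms @ 8/7 + 150.376ms (2/7)
7. 751.88ms @ 10/7 + 150.376ms (2/7)
8. 902.256ms @ 12/7 + 150.376ms (2/7)
9. 1052.632ms @ 2 + 350.877ms (2/3)
10. 1403.509ms @ 8/3 + 350.877ms (2/3)
11. 1754.386ms @ 10/3 + 614.035ms (7/6)
12. 2368.421ms @ 9/2 + 263.158ms (1/2)
13. 2631.579ms @ 5 + 263.158ms (1/2)
14. 2894.737ms @ 11/2 + 263.158ms (1/2)
15. 3157.895ms @ 6 + 1052.632ms (2)

note 4 onset = 4/7b = 300.752ms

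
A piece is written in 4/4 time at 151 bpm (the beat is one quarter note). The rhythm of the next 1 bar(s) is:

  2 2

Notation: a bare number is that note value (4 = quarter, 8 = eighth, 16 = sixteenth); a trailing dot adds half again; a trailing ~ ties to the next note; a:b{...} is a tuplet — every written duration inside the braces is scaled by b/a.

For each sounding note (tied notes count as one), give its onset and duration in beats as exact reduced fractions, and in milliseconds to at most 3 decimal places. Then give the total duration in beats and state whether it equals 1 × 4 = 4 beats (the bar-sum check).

1) 0.0ms=0b +794.702ms=2b
2) 794.702ms=2b +794.702ms=2b
Σ=4b of 4 (151bpm 4/4) — PASS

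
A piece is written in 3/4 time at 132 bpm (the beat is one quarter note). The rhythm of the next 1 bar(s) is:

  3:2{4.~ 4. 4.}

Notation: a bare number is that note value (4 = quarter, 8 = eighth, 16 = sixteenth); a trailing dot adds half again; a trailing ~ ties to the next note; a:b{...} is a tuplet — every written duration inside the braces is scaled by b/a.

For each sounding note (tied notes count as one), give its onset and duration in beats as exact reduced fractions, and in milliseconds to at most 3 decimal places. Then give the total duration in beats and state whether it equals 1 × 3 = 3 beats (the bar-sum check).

1) 0.0ms=0b +909.091ms=2b
2) 909.091ms=2b +454.545ms=1b
Σ=3b of 3 (132bpm 3/4) — PASS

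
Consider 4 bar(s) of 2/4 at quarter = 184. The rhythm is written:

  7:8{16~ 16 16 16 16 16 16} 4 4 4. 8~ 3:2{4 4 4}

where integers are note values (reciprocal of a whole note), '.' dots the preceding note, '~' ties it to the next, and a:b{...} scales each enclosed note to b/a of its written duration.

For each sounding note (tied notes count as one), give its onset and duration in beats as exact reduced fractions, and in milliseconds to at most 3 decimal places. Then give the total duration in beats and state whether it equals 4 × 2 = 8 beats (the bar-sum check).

1) 0.0ms=0b +186.335ms=4/7b
2) 186.335ms=4/7b +93.168ms=2/7b
3) 279.503ms=6/7b +93.168ms=2/7b
4) 372.671ms=8/7b +93.168ms=2/7b
5) 465.839ms=10/7b +93.168ms=2/7b
6) 559.006ms=12/7b +93.168ms=2/7b
7) 652.174ms=2b +326.087ms=1b
8) 978.261ms=3b +326.087ms=1b
9) 1304.348ms=4b +489.13ms=3/2b
10) 1793.478ms=11/2b +380.435ms=7/6b
11) 2173.913ms=20/3b +217.391ms=2/3b
12) 2391.304ms=22/3b +217.391ms=2/3b
Σ=8b of 8 (184bpm 2/4) — PASS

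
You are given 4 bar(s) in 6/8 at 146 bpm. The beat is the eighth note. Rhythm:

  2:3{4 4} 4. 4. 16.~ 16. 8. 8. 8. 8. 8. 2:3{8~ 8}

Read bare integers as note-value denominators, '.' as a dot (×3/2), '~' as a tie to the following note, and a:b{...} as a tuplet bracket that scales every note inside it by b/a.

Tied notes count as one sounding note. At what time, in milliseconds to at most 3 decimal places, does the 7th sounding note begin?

note 7 onset = 15b = 6164.384ms

1. 0.0ms @ 0 + 1232.877ms (3)
2. 1232.877ms @ 3 + 1232.877ms (3)
3. 2465.753ms @ 6 + 1232.877ms (3)
4. 3698.63ms @ 9 + 1232.877ms (3)
5. 4931.507ms @ 12 + 616.438ms (3/2)
6. 5547.945ms @ 27/2 + 616.438ms (3/2)
7. 6164.384ms @ 15 + 616.438ms (3/2)
8. 6780.822ms @ 33/2 + 616.438ms (3/2)
9. 7397.26ms @ 18 + 616.438ms (3/2)
10. 8013.699ms @ 39/2 + 616.438ms (3/2)
11. 8630.137ms @ 21 + 1232.877ms (3)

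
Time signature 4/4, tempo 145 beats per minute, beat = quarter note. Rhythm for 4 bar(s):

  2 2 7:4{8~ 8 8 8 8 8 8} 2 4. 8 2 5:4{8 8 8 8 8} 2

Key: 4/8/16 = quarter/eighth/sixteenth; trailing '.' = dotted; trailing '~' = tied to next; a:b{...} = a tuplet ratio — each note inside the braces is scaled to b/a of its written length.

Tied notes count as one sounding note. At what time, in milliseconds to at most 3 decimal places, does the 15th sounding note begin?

note 15 onset = 64/5b = 5296.552ms

1. 0.0ms @ 0 + 827.586ms (2)
2. 827.586ms @ 2 + 827.586ms (2)
3. 1655.172ms @ 4 + 236.453ms (4/7)
4. 1891.626ms @ 32/7 + 118.227ms (2/7)
5. 2009.852ms @ 34/7 + 118.227ms (2/7)
6. 2128.079ms @ 36/7 + 118.227ms (2/7)
7. 2246.305ms @ 38/7 + 118.227ms (2/7)
8. 2364.532ms @ 40/7 + 118.227ms (2/7)
9. 2482.759ms @ 6 + 827.586ms (2)
10. 3310.345ms @ 8 + 620.69ms (3/2)
11. 3931.034ms @ 19/2 + 206.897ms (1/2)
12. 4137.931ms @ 10 + 827.586ms (2)
13. 4965.517ms @ 12 + 165.517ms (2/5)
14. 5131.034ms @ 62/5 + 165.517ms (2/5)
15. 5296.552ms @ 64/5 + 165.517ms (2/5)
16. 5462.069ms @ 66/5 + 165.517ms (2/5)
17. 5627.586ms @ 68/5 + 165.517ms (2/5)
18. 5793.103ms @ 14 + 827.586ms (2)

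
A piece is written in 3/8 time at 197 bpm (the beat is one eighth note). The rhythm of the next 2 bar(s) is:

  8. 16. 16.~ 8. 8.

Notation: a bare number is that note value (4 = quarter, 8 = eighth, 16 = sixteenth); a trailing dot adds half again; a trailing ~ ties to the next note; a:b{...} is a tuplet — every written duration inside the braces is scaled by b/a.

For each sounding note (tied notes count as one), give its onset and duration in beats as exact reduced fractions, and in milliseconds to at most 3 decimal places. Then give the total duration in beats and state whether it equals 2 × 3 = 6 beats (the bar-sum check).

1) 0.0ms=0b +456.853ms=3/2b
2) 456.853ms=3/2b +228.426ms=3/4b
3) 685.279ms=9/4b +685.279ms=9/4b
4) 1370.558ms=9/2b +456.853ms=3/2b
Σ=6b of 6 (197bpm 3/8) — PASS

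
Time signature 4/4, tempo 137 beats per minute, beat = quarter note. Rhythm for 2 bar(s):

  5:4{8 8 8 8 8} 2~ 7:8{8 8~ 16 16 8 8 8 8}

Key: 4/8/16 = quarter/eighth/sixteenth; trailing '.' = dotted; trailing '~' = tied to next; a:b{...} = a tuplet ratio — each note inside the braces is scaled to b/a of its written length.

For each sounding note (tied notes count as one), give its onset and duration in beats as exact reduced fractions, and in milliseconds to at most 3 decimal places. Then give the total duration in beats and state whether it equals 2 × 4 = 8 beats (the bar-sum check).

1) 0.0ms=0b +175.182ms=2/5b
2) 175.182ms=2/5b +175.182ms=2/5b
3) 350.365ms=4/5b +175.182ms=2/5b
4) 525.547ms=6/5b +175.182ms=2/5b
5) 700.73ms=8/5b +175.182ms=2/5b
6) 875.912ms=2b +1126.173ms=18/7b
7) 2002.086ms=32/7b +375.391ms=6/7b
8) 2377.477ms=38/7b +125.13ms=2/7b
9) 2502.607ms=40/7b +250.261ms=4/7b
10) 2752.868ms=44/7b +250.261ms=4/7b
11) 3003.128ms=48/7b +250.261ms=4/7b
12) 3253.389ms=52/7b +250.261ms=4/7b
Σ=8b of 8 (137bpm 4/4) — PASS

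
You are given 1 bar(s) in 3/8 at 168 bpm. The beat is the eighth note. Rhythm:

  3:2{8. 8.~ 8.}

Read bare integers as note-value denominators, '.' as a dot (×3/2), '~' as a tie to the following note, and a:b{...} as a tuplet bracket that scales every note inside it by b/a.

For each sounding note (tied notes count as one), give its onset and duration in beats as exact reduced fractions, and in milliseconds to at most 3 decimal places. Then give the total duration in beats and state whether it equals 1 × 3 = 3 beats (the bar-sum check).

1) 0.0ms=0b +357.143ms=1b
2) 357.143ms=1b +714.286ms=2b
Σ=3b of 3 (168bpm 3/8) — PASS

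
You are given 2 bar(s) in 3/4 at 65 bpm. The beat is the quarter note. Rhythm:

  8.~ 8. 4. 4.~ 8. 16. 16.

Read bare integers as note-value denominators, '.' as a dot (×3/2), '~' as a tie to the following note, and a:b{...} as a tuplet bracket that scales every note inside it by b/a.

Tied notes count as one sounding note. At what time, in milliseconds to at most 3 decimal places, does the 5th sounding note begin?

1. 0.0ms @ 0 + 1384.615ms (3/2)
2. 1384.615ms @ 3/2 + 1384.615ms (3/2)
3. 2769.231ms @ 3 + 2076.923ms (9/4)
4. 4846.154ms @ 21/4 + 346.154ms (3/8)
5. 5192.308ms @ 45/8 + 346.154ms (3/8)

note 5 onset = 45/8b = 5192.308ms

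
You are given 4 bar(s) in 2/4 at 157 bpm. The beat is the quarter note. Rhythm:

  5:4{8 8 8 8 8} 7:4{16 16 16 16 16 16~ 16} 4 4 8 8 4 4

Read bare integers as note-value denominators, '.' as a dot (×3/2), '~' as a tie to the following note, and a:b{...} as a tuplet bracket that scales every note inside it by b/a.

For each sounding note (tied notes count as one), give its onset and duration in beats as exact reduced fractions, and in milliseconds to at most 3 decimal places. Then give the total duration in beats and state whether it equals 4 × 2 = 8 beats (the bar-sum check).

1) 0.0ms=0b +152.866ms=2/5b
2) 152.866ms=2/5b +152.866ms=2/5b
3) 305.732ms=4/5b +152.866ms=2/5b
4) 458.599ms=6/5b +152.866ms=2/5b
5) 611.465ms=8/5b +152.866ms=2/5b
6) 764.331ms=2b +54.595ms=1/7b
7) 818.926ms=15/7b +54.595ms=1/7b
8) 873.521ms=16/7b +54.595ms=1/7b
9) 928.116ms=17/7b +54.595ms=1/7b
10) 982.712ms=18/7b +54.595ms=1/7b
11) 1037.307ms=19/7b +109.19ms=2/7b
12) 1146.497ms=3b +382.166ms=1b
13) 1528.662ms=4b +382.166ms=1b
14) 1910.828ms=5b +191.083ms=1/2b
15) 2101.911ms=11/2b +191.083ms=1/2b
16) 2292.994ms=6b +382.166ms=1b
17) 2675.159ms=7b +382.166ms=1b
Σ=8b of 8 (157bpm 2/4) — PASS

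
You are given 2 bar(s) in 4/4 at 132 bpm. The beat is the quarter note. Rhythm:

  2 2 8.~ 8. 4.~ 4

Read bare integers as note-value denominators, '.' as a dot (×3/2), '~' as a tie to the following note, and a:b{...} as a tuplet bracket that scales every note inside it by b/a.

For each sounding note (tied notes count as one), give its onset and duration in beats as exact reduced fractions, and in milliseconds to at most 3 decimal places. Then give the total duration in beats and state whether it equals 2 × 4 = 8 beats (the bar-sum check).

1) 0.0ms=0b +909.091ms=2b
2) 909.091ms=2b +909.091ms=2b
3) 1818.182ms=4b +681.818ms=3/2b
4) 2500.0ms=11/2b +1136.364ms=5/2b
Σ=8b of 8 (132bpm 4/4) — PASS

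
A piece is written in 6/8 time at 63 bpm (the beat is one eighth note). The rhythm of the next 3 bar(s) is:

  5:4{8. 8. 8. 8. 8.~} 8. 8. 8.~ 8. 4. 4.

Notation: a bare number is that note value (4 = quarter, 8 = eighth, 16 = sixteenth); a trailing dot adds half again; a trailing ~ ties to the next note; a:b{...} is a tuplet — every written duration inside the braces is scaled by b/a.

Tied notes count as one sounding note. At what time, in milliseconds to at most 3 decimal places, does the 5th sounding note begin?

1. 0.0ms @ 0 + 1142.857ms (6/5)
2. 1142.857ms @ 6/5 + 1142.857ms (6/5)
3. 2285.714ms @ 12/5 + 1142.857ms (6/5)
4. 3428.571ms @ 18/5 + 1142.857ms (6/5)
5. 4571.429ms @ 24/5 + 2571.429ms (27/10)
6. 7142.857ms @ 15/2 + 1428.571ms (3/2)
7. 8571.429ms @ 9 + 2857.143ms (3)
8. 11428.571ms @ 12 + 2857.143ms (3)
9. 14285.714ms @ 15 + 2857.143ms (3)

note 5 onset = 24/5b = 4571.429ms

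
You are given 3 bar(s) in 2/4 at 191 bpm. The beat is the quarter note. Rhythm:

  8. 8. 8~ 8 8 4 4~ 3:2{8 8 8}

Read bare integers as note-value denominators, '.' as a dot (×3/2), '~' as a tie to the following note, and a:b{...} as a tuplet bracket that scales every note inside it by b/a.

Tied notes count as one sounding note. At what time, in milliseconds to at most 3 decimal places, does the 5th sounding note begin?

note 5 onset = 3b = 942.408ms

1. 0.0ms @ 0 + 235.602ms (3/4)
2. 235.602ms @ 3/4 + 235.602ms (3/4)
3. 471.204ms @ 3/2 + 314.136ms (1)
4. 785.34ms @ 5/2 + 157.068ms (1/2)
5. 942.408ms @ 3 + 314.136ms (1)
6. 1256.545ms @ 4 + 418.848ms (4/3)
7. 1675.393ms @ 16/3 + 104.712ms (1/3)
8. 1780.105ms @ 17/3 + 104.712ms (1/3)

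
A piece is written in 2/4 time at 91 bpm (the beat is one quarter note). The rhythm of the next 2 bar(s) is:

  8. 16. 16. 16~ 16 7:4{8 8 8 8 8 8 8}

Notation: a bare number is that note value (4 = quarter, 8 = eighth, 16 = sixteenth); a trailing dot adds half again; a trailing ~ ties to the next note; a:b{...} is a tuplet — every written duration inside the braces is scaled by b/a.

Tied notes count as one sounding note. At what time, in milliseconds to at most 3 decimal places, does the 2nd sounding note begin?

1. 0.0ms @ 0 + 494.505ms (3/4)
2. 494.505ms @ 3/4 + 247.253ms (3/8)
3. 741.758ms @ 9/8 + 247.253ms (3/8)
4. 989.011ms @ 3/2 + 329.67ms (1/2)
5. 1318.681ms @ 2 + 188.383ms (2/7)
6. 1507.064ms @ 16/7 + 188.383ms (2/7)
7. 1695.447ms @ 18/7 + 188.383ms (2/7)
8. 1883.83ms @ 20/7 + 188.383ms (2/7)
9. 2072.214ms @ 22/7 + 188.383ms (2/7)
10. 2260.597ms @ 24/7 + 188.383ms (2/7)
11. 2448.98ms @ 26/7 + 188.383ms (2/7)

note 2 onset = 3/4b = 494.505ms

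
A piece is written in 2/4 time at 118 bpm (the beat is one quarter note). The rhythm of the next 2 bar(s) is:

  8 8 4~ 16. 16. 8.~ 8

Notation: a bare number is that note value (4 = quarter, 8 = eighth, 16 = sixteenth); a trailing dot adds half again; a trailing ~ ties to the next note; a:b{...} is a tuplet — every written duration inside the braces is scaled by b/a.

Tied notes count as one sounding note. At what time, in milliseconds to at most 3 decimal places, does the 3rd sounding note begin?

note 3 onset = 1b = 508.475ms

1. 0.0ms @ 0 + 254.237ms (1/2)
2. 254.237ms @ 1/2 + 254.237ms (1/2)
3. 508.475ms @ 1 + 699.153ms (11/8)
4. 1207.627ms @ 19/8 + 190.678ms (3/8)
5. 1398.305ms @ 11/4 + 635.593ms (5/4)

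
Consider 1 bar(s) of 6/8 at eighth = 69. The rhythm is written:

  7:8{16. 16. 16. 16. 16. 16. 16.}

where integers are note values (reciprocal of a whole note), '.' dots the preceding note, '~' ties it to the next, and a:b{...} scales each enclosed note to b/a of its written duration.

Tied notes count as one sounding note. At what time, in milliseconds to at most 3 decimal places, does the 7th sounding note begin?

1. 0.0ms @ 0 + 745.342ms (6/7)
2. 745.342ms @ 6/7 + 745.342ms (6/7)
3. 1490.683ms @ 12/7 + 745.342ms (6/7)
4. 2236.025ms @ 18/7 + 745.342ms (6/7)
5. 2981.366ms @ 24/7 + 745.342ms (6/7)
6. 3726.708ms @ 30/7 + 745.342ms (6/7)
7. 4472.05ms @ 36/7 + 745.342ms (6/7)

note 7 onset = 36/7b = 4472.05ms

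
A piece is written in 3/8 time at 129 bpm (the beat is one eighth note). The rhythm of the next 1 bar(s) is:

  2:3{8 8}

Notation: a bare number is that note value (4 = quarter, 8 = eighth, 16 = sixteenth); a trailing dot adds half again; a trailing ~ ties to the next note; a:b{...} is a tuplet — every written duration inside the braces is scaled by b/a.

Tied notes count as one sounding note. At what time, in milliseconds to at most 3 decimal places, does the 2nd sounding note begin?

note 2 onset = 3/2b = 697.674ms

1. 0.0ms @ 0 + 697.674ms (3/2)
2. 697.674ms @ 3/2 + 697.674ms (3/2)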